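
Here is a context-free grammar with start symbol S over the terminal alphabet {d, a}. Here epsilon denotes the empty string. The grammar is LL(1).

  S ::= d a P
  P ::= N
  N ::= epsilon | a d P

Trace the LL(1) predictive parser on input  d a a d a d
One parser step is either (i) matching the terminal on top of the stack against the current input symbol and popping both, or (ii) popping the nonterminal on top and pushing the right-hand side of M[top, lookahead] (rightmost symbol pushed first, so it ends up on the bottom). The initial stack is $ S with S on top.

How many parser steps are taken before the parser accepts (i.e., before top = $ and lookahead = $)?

13

step 1: stack=$ S  input=d a a d a d $  — expand S ::= d a P
step 2: stack=$ P a d  input=d a a d a d $  — match d
step 3: stack=$ P a  input=a a d a d $  — match a
step 4: stack=$ P  input=a d a d $  — expand P ::= N
step 5: stack=$ N  input=a d a d $  — expand N ::= a d P
step 6: stack=$ P d a  input=a d a d $  — match a
step 7: stack=$ P d  input=d a d $  — match d
step 8: stack=$ P  input=a d $  — expand P ::= N
step 9: stack=$ N  input=a d $  — expand N ::= a d P
step 10: stack=$ P d a  input=a d $  — match a
step 11: stack=$ P d  input=d $  — match d
step 12: stack=$ P  input=$  — expand P ::= N
step 13: stack=$ N  input=$  — expand N ::= epsilon
Accept reached after 13 steps.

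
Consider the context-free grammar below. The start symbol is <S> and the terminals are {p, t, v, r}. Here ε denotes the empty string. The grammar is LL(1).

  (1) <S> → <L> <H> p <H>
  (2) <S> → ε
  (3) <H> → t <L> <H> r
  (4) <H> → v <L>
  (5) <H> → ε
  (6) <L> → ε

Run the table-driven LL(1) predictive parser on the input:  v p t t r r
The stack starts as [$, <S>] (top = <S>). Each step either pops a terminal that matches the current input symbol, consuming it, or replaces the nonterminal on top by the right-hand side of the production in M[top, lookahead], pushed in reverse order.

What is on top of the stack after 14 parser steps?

r

step 1: stack=$ <S>  input=v p t t r r $  — expand <S> → <L> <H> p <H>
step 2: stack=$ <H> p <H> <L>  input=v p t t r r $  — expand <L> → ε
step 3: stack=$ <H> p <H>  input=v p t t r r $  — expand <H> → v <L>
step 4: stack=$ <H> p <L> v  input=v p t t r r $  — match v
step 5: stack=$ <H> p <L>  input=p t t r r $  — expand <L> → ε
step 6: stack=$ <H> p  input=p t t r r $  — match p
step 7: stack=$ <H>  input=t t r r $  — expand <H> → t <L> <H> r
step 8: stack=$ r <H> <L> t  input=t t r r $  — match t
step 9: stack=$ r <H> <L>  input=t r r $  — expand <L> → ε
step 10: stack=$ r <H>  input=t r r $  — expand <H> → t <L> <H> r
step 11: stack=$ r r <H> <L> t  input=t r r $  — match t
step 12: stack=$ r r <H> <L>  input=r r $  — expand <L> → ε
step 13: stack=$ r r <H>  input=r r $  — expand <H> → ε
step 14: stack=$ r r  input=r r $  — match r
Stack after step 14: $ r (top = r).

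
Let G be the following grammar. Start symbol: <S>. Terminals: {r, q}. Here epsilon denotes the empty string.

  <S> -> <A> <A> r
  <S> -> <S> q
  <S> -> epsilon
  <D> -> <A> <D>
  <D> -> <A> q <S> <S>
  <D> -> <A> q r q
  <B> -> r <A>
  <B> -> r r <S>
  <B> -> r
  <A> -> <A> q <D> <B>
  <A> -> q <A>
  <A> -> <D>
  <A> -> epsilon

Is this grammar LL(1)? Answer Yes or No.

No

FIRST(<S>) = {epsilon, q, r}
FIRST(<D>) = {q}
FIRST(<B>) = {r}
FIRST(<A>) = {epsilon, q}
FOLLOW(<S>) = {$, q, r}
FOLLOW(<D>) = {q, r}
FOLLOW(<B>) = {q, r}
FOLLOW(<A>) = {q, r}
Cell M[<A>, q] receives both <A> -> <A> q <D> <B> and <A> -> q <A> and <A> -> <D> and <A> -> epsilon — the grammar is not LL(1).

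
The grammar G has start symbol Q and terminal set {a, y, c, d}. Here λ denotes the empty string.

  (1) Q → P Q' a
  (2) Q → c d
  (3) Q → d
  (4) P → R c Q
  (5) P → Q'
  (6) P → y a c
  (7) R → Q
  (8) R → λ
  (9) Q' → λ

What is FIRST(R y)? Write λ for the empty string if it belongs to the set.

FIRST(Q'): from Q'→λ we get {λ}. So FIRST(Q') = {λ}.
FIRST(Q): from Q→P Q' a we get {a, c, d, y}; from Q→c d we get {c}; from Q→d we get {d}. So FIRST(Q) = {a, c, d, y}.
FIRST(R): from R→Q we get {a, c, d, y}; from R→λ we get {λ}. So FIRST(R) = {λ, a, c, d, y}.
FIRST(P): from P→R c Q we get {a, c, d, y}; from P→Q' we get {λ}; from P→y a c we get {y}. So FIRST(P) = {λ, a, c, d, y}.
FIRST(R y): take FIRST of each symbol in turn, carrying on past any symbol whose FIRST contains λ; result {a, c, d, y}.

{a, c, d, y}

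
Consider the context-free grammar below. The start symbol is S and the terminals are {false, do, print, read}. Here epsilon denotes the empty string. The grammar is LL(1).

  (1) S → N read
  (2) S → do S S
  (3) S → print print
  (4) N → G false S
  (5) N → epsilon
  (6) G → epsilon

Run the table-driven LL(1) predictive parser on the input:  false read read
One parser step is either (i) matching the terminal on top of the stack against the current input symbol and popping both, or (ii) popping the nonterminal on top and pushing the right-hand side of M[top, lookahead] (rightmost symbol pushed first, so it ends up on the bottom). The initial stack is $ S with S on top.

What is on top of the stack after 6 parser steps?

step 1: stack=$ S  input=false read read $  — expand S → N read
step 2: stack=$ read N  input=false read read $  — expand N → G false S
step 3: stack=$ read S false G  input=false read read $  — expand G → epsilon
step 4: stack=$ read S false  input=false read read $  — match false
step 5: stack=$ read S  input=read read $  — expand S → N read
step 6: stack=$ read read N  input=read read $  — expand N → epsilon
Stack after step 6: $ read read (top = read).

read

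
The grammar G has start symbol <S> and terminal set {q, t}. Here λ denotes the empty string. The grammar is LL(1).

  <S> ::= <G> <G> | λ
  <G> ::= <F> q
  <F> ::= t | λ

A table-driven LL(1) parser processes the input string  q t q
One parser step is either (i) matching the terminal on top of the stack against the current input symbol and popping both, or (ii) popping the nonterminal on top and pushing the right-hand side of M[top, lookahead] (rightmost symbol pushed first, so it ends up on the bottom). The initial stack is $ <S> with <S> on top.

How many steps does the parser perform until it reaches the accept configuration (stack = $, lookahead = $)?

step 1: stack=$ <S>  input=q t q $  — expand <S> ::= <G> <G>
step 2: stack=$ <G> <G>  input=q t q $  — expand <G> ::= <F> q
step 3: stack=$ <G> q <F>  input=q t q $  — expand <F> ::= λ
step 4: stack=$ <G> q  input=q t q $  — match q
step 5: stack=$ <G>  input=t q $  — expand <G> ::= <F> q
step 6: stack=$ q <F>  input=t q $  — expand <F> ::= t
step 7: stack=$ q t  input=t q $  — match t
step 8: stack=$ q  input=q $  — match q
Accept reached after 8 steps.

8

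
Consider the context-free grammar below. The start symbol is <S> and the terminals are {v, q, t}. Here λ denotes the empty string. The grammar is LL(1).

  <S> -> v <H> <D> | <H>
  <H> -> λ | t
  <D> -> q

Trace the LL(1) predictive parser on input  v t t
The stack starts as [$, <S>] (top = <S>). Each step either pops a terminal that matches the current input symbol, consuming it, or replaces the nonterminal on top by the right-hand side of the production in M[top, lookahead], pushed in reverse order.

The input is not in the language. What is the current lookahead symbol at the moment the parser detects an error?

step 1: stack=$ <S>  input=v t t $  — expand <S> -> v <H> <D>
step 2: stack=$ <D> <H> v  input=v t t $  — match v
step 3: stack=$ <D> <H>  input=t t $  — expand <H> -> t
step 4: stack=$ <D> t  input=t t $  — match t
step 5: stack=$ <D>  input=t $  — error: M[<D>, t] is empty

t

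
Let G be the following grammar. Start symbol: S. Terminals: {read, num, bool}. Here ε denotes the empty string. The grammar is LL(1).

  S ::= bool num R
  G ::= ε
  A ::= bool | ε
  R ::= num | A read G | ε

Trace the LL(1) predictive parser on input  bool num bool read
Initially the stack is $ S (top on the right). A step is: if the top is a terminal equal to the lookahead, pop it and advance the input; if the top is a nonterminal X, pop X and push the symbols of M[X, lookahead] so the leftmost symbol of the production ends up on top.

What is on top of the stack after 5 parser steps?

     Stack         Input                 Action
  1  $ S           bool num bool read $  expand S ::= bool num R
  2  $ R num bool  bool num bool read $  match bool
  3  $ R num       num bool read $       match num
  4  $ R           bool read $           expand R ::= A read G
  5  $ G read A    bool read $           expand A ::= bool
Stack after step 5: $ G read bool (top = bool).

bool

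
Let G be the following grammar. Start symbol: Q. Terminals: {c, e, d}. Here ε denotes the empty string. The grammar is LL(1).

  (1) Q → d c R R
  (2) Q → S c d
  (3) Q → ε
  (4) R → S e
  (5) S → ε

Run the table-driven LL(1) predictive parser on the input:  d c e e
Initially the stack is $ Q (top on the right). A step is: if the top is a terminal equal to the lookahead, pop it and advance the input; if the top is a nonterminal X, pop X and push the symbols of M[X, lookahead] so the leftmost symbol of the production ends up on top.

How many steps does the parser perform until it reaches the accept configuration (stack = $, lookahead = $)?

9

step 1: stack=$ Q  input=d c e e $  — expand Q → d c R R
step 2: stack=$ R R c d  input=d c e e $  — match d
step 3: stack=$ R R c  input=c e e $  — match c
step 4: stack=$ R R  input=e e $  — expand R → S e
step 5: stack=$ R e S  input=e e $  — expand S → ε
step 6: stack=$ R e  input=e e $  — match e
step 7: stack=$ R  input=e $  — expand R → S e
step 8: stack=$ e S  input=e $  — expand S → ε
step 9: stack=$ e  input=e $  — match e
Accept reached after 9 steps.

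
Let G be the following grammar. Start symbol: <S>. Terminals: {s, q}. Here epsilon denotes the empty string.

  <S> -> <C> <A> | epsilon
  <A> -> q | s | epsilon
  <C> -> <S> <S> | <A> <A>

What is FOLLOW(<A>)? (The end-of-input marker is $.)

FIRST(<A>): from <A>->q we get {q}; from <A>->s we get {s}; from <A>->epsilon we get {epsilon}. So FIRST(<A>) = {epsilon, q, s}.
FIRST(<S>): from <S>-><C> <A> we get {epsilon, q, s}; from <S>->epsilon we get {epsilon}. So FIRST(<S>) = {epsilon, q, s}.
FIRST(<C>): from <C>-><S> <S> we get {epsilon, q, s}; from <C>-><A> <A> we get {epsilon, q, s}. So FIRST(<C>) = {epsilon, q, s}.
FOLLOW(<S>) includes $ since <S> is the start symbol.
FOLLOW(<S>): in <C>-><S> <S> (occurrence 1), <S> is followed by <S> with FIRST {epsilon, q, s}; in <C>-><S> <S> (occurrence 1), the suffix after <S> is nullable, so FOLLOW(<S>) ⊇ FOLLOW(<C>) = {$, q, s}; in <C>-><S> <S> (occurrence 2), the suffix after <S> is empty, so FOLLOW(<S>) ⊇ FOLLOW(<C>) = {$, q, s}. Thus FOLLOW(<S>) = {$, q, s}.
FOLLOW(<C>): in <S>-><C> <A>, <C> is followed by <A> with FIRST {epsilon, q, s}; in <S>-><C> <A>, the suffix after <C> is nullable, so FOLLOW(<C>) ⊇ FOLLOW(<S>) = {$, q, s}. Thus FOLLOW(<C>) = {$, q, s}.
FOLLOW(<A>): in <S>-><C> <A>, the suffix after <A> is empty, so FOLLOW(<A>) ⊇ FOLLOW(<S>) = {$, q, s}; in <C>-><A> <A> (occurrence 1), <A> is followed by <A> with FIRST {epsilon, q, s}; in <C>-><A> <A> (occurrence 1), the suffix after <A> is nullable, so FOLLOW(<A>) ⊇ FOLLOW(<C>) = {$, q, s}; in <C>-><A> <A> (occurrence 2), the suffix after <A> is empty, so FOLLOW(<A>) ⊇ FOLLOW(<C>) = {$, q, s}. Thus FOLLOW(<A>) = {$, q, s}.

{$, q, s}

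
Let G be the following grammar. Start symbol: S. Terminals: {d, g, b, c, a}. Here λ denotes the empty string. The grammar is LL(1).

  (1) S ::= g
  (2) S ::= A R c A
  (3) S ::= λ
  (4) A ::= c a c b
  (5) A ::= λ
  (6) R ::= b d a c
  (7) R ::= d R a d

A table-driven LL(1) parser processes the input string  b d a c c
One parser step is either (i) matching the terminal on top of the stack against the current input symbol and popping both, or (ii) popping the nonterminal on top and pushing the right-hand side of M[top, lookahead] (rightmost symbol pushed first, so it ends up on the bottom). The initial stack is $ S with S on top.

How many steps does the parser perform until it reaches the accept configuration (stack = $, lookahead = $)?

     Stack          Input        Action
  1  $ S            b d a c c $  expand S ::= A R c A
  2  $ A c R A      b d a c c $  expand A ::= λ
  3  $ A c R        b d a c c $  expand R ::= b d a c
  4  $ A c c a d b  b d a c c $  match b
  5  $ A c c a d    d a c c $    match d
  6  $ A c c a      a c c $      match a
  7  $ A c c        c c $        match c
  8  $ A c          c $          match c
  9  $ A            $            expand A ::= λ
Accept reached after 9 steps.

9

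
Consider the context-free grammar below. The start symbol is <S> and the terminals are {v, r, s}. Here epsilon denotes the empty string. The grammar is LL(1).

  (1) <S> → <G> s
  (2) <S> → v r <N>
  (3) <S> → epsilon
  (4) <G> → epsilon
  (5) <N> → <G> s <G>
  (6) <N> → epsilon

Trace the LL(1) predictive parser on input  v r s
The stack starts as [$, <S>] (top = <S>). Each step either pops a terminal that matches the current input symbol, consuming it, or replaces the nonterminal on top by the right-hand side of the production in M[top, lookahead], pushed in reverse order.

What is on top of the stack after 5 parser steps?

s

step 1: stack=$ <S>  input=v r s $  — expand <S> → v r <N>
step 2: stack=$ <N> r v  input=v r s $  — match v
step 3: stack=$ <N> r  input=r s $  — match r
step 4: stack=$ <N>  input=s $  — expand <N> → <G> s <G>
step 5: stack=$ <G> s <G>  input=s $  — expand <G> → epsilon
Stack after step 5: $ <G> s (top = s).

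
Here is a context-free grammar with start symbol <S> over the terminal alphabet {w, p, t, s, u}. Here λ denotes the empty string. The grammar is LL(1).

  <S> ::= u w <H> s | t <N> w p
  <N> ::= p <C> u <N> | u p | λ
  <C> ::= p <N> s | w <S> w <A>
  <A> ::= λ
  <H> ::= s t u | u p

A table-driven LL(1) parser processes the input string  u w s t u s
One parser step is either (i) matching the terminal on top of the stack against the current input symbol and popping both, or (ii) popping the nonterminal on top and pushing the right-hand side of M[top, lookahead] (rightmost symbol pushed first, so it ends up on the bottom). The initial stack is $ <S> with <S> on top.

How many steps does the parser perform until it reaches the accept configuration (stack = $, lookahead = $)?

8

     Stack        Input          Action
  1  $ <S>        u w s t u s $  expand <S> ::= u w <H> s
  2  $ s <H> w u  u w s t u s $  match u
  3  $ s <H> w    w s t u s $    match w
  4  $ s <H>      s t u s $      expand <H> ::= s t u
  5  $ s u t s    s t u s $      match s
  6  $ s u t      t u s $        match t
  7  $ s u        u s $          match u
  8  $ s          s $            match s
Accept reached after 8 steps.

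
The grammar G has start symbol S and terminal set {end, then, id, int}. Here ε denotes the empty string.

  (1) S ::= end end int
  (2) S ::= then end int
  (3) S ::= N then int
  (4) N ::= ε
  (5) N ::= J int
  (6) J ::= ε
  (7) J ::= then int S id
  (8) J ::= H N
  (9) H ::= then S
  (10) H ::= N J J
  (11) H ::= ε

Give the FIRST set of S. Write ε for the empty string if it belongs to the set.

FIRST(S): from S::=end end int we get {end}; from S::=then end int we get {then}; from S::=N then int we get {int, then}. So FIRST(S) = {end, int, then}.
FIRST(N): from N::=ε we get {ε}; from N::=J int we get {int, then}. So FIRST(N) = {ε, int, then}.
FIRST(J): from J::=ε we get {ε}; from J::=then int S id we get {then}; from J::=H N we get {ε, int, then}. So FIRST(J) = {ε, int, then}.
FIRST(H): from H::=then S we get {then}; from H::=N J J we get {ε, int, then}; from H::=ε we get {ε}. So FIRST(H) = {ε, int, then}.

{end, int, then}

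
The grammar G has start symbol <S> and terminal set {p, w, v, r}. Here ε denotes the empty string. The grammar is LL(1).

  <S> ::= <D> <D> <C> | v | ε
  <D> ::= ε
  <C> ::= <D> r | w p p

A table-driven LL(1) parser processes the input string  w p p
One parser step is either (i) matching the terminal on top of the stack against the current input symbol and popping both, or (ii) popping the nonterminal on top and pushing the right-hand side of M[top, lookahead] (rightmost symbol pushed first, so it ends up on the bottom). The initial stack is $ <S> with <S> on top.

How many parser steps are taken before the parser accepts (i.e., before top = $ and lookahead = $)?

7

step 1: stack=$ <S>  input=w p p $  — expand <S> ::= <D> <D> <C>
step 2: stack=$ <C> <D> <D>  input=w p p $  — expand <D> ::= ε
step 3: stack=$ <C> <D>  input=w p p $  — expand <D> ::= ε
step 4: stack=$ <C>  input=w p p $  — expand <C> ::= w p p
step 5: stack=$ p p w  input=w p p $  — match w
step 6: stack=$ p p  input=p p $  — match p
step 7: stack=$ p  input=p $  — match p
Accept reached after 7 steps.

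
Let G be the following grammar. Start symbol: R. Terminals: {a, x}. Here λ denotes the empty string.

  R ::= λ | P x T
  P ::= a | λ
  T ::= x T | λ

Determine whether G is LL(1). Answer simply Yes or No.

Yes

FIRST(R) = {λ, a, x}
FIRST(P) = {λ, a}
FIRST(T) = {λ, x}
FOLLOW(R) = {$}
FOLLOW(P) = {x}
FOLLOW(T) = {$}
Each cell of M receives at most one production.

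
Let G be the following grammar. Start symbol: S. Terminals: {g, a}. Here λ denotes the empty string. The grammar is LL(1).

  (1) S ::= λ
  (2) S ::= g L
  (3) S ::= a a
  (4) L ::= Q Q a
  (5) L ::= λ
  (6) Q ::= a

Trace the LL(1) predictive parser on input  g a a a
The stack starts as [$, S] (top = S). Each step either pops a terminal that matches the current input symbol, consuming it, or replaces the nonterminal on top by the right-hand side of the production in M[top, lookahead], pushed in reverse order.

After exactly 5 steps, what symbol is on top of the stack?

     Stack    Input      Action
  1  $ S      g a a a $  expand S ::= g L
  2  $ L g    g a a a $  match g
  3  $ L      a a a $    expand L ::= Q Q a
  4  $ a Q Q  a a a $    expand Q ::= a
  5  $ a Q a  a a a $    match a
Stack after step 5: $ a Q (top = Q).

Q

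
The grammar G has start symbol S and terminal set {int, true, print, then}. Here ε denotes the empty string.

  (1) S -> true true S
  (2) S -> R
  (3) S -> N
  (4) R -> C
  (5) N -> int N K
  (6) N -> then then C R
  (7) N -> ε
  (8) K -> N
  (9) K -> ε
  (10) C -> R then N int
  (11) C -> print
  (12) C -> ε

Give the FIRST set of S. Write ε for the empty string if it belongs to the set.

{ε, int, print, then, true}

FIRST(N): from N->int N K we get {int}; from N->then then C R we get {then}; from N->ε we get {ε}. So FIRST(N) = {ε, int, then}.
FIRST(K): from K->N we get {ε, int, then}; from K->ε we get {ε}. So FIRST(K) = {ε, int, then}.
FIRST(S): from S->true true S we get {true}; from S->R we get {ε, print, then}; from S->N we get {ε, int, then}. So FIRST(S) = {ε, int, print, then, true}.
FIRST(R): from R->C we get {ε, print, then}. So FIRST(R) = {ε, print, then}.
FIRST(C): from C->R then N int we get {print, then}; from C->print we get {print}; from C->ε we get {ε}. So FIRST(C) = {ε, print, then}.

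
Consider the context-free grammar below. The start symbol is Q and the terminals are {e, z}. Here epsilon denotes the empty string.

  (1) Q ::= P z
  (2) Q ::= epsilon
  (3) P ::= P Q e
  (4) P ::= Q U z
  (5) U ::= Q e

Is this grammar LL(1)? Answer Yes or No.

No

FIRST(Q) = {epsilon, e}
FIRST(P) = {e}
FIRST(U) = {e}
FOLLOW(Q) = {$, e}
FOLLOW(P) = {e, z}
FOLLOW(U) = {z}
Cell M[P, e] receives both P ::= P Q e and P ::= Q U z — the grammar is not LL(1).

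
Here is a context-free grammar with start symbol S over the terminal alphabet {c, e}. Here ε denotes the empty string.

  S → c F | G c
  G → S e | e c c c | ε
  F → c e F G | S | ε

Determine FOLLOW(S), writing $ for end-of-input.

{$, c, e}

FIRST(S): from S→c F we get {c}; from S→G c we get {c, e}. So FIRST(S) = {c, e}.
FIRST(G): from G→S e we get {c, e}; from G→e c c c we get {e}; from G→ε we get {ε}. So FIRST(G) = {ε, c, e}.
FIRST(F): from F→c e F G we get {c}; from F→S we get {c, e}; from F→ε we get {ε}. So FIRST(F) = {ε, c, e}.
FOLLOW(S) includes $ since S is the start symbol.
FOLLOW(S): in G→S e, S is followed by e with FIRST {e}; in F→S, the suffix after S is empty, so FOLLOW(S) ⊇ FOLLOW(F) = {$, c, e}. Thus FOLLOW(S) = {$, c, e}.
FOLLOW(F): in S→c F, the suffix after F is empty, so FOLLOW(F) ⊇ FOLLOW(S) = {$, c, e}; in F→c e F G, F is followed by G with FIRST {ε, c, e}; in F→c e F G, the suffix after F is nullable (adds nothing new). Thus FOLLOW(F) = {$, c, e}.
FOLLOW(G): in S→G c, G is followed by c with FIRST {c}; in F→c e F G, the suffix after G is empty, so FOLLOW(G) ⊇ FOLLOW(F) = {$, c, e}. Thus FOLLOW(G) = {$, c, e}.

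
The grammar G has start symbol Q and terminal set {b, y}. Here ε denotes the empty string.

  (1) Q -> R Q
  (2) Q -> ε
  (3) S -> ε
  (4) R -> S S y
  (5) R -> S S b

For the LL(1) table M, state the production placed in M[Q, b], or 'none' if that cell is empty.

FIRST(S): from S->ε we get {ε}. So FIRST(S) = {ε}.
FIRST(R): from R->S S y we get {y}; from R->S S b we get {b}. So FIRST(R) = {b, y}.
FIRST(Q): from Q->R Q we get {b, y}; from Q->ε we get {ε}. So FIRST(Q) = {ε, b, y}.
FOLLOW(Q) includes $ since Q is the start symbol.
FOLLOW(Q): in Q->R Q, the suffix after Q is empty (adds nothing new). Thus FOLLOW(Q) = {$}.
For Q -> R Q: FIRST(R Q) = {b, y}, so it goes in M[Q, t] for t ∈ {b, y}.
For Q -> ε: FIRST(ε) = {ε}, so it goes in M[Q, t] for t ∈ {}; since ε ∈ FIRST, also for every t ∈ FOLLOW(Q) = {$}.

Q -> R Q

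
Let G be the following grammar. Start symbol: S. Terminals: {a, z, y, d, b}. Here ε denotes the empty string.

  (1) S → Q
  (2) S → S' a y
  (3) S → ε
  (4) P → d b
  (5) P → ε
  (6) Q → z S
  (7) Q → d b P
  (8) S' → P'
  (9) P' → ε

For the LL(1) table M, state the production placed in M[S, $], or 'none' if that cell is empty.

S → ε

FIRST(P) = {ε, d}
FIRST(Q) = {d, z}
FIRST(P') = {ε}
FIRST(S') = {ε}  (via P')
FIRST(S) = {ε, a, d, z}  (via Q, S' a y)
FOLLOW(S) includes $ since S is the start symbol.
FOLLOW(S): in Q→z S, the suffix after S is empty, so FOLLOW(S) ⊇ FOLLOW(Q) = {$}. Thus FOLLOW(S) = {$}.
FOLLOW(Q): in S→Q, the suffix after Q is empty, so FOLLOW(Q) ⊇ FOLLOW(S) = {$}. Thus FOLLOW(Q) = {$}.
For S → Q: FIRST(Q) = {d, z}, so it goes in M[S, t] for t ∈ {d, z}.
For S → S' a y: FIRST(S' a y) = {a}, so it goes in M[S, t] for t ∈ {a}.
For S → ε: FIRST(ε) = {ε}, so it goes in M[S, t] for t ∈ {}; since ε ∈ FIRST, also for every t ∈ FOLLOW(S) = {$}.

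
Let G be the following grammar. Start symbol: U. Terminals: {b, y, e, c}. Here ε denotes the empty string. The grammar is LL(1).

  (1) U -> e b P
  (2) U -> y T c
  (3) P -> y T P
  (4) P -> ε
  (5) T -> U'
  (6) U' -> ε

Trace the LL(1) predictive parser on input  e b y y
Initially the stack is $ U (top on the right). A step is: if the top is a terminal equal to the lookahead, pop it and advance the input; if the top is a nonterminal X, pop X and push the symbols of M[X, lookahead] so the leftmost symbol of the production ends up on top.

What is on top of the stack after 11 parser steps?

      Stack    Input      Action
   1  $ U      e b y y $  expand U -> e b P
   2  $ P b e  e b y y $  match e
   3  $ P b    b y y $    match b
   4  $ P      y y $      expand P -> y T P
   5  $ P T y  y y $      match y
   6  $ P T    y $        expand T -> U'
   7  $ P U'   y $        expand U' -> ε
   8  $ P      y $        expand P -> y T P
   9  $ P T y  y $        match y
  10  $ P T    $          expand T -> U'
  11  $ P U'   $          expand U' -> ε
Stack after step 11: $ P (top = P).

P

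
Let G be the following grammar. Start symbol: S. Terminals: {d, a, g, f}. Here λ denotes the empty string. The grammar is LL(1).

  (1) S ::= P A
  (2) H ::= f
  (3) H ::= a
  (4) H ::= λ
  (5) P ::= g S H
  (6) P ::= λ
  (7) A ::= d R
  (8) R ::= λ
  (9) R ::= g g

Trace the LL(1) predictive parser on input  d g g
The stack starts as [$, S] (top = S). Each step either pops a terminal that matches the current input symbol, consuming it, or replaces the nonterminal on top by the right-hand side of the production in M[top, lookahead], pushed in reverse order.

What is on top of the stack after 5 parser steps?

g

     Stack  Input    Action
  1  $ S    d g g $  expand S ::= P A
  2  $ A P  d g g $  expand P ::= λ
  3  $ A    d g g $  expand A ::= d R
  4  $ R d  d g g $  match d
  5  $ R    g g $    expand R ::= g g
Stack after step 5: $ g g (top = g).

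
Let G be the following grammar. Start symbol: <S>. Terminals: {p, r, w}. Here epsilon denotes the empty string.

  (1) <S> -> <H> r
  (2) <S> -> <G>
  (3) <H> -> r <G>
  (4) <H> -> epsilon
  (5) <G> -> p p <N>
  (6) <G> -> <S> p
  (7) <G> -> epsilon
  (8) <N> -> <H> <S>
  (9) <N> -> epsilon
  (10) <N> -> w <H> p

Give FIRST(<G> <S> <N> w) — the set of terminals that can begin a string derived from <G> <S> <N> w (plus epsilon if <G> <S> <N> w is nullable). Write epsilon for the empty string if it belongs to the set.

{p, r, w}

FIRST(<H>) = {epsilon, r}
FIRST(<S>) = {epsilon, p, r}  (via <H> r, <G>)
FIRST(<G>) = {epsilon, p, r}  (via <S> p)
FIRST(<N>) = {epsilon, p, r, w}  (via <H> <S>)
FIRST(<G> <S> <N> w): take FIRST of each symbol in turn, carrying on past any symbol whose FIRST contains epsilon; result {p, r, w}.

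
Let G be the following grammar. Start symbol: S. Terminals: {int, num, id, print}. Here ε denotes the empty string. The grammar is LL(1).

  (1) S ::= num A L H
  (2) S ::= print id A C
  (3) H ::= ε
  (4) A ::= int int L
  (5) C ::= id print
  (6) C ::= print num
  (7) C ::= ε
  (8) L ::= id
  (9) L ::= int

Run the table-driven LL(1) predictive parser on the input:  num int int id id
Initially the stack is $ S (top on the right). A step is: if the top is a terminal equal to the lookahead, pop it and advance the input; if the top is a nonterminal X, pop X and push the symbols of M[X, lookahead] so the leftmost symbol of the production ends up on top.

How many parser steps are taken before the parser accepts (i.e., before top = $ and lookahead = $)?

10

step 1: stack=$ S  input=num int int id id $  — expand S ::= num A L H
step 2: stack=$ H L A num  input=num int int id id $  — match num
step 3: stack=$ H L A  input=int int id id $  — expand A ::= int int L
step 4: stack=$ H L L int int  input=int int id id $  — match int
step 5: stack=$ H L L int  input=int id id $  — match int
step 6: stack=$ H L L  input=id id $  — expand L ::= id
step 7: stack=$ H L id  input=id id $  — match id
step 8: stack=$ H L  input=id $  — expand L ::= id
step 9: stack=$ H id  input=id $  — match id
step 10: stack=$ H  input=$  — expand H ::= ε
Accept reached after 10 steps.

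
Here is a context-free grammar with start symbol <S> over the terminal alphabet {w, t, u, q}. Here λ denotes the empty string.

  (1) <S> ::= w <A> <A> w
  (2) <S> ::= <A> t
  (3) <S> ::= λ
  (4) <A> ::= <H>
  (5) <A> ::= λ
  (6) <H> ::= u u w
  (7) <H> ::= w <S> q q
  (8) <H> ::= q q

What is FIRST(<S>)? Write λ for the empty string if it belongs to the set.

{λ, q, t, u, w}

FIRST(<H>): from <H>::=u u w we get {u}; from <H>::=w <S> q q we get {w}; from <H>::=q q we get {q}. So FIRST(<H>) = {q, u, w}.
FIRST(<A>): from <A>::=<H> we get {q, u, w}; from <A>::=λ we get {λ}. So FIRST(<A>) = {λ, q, u, w}.
FIRST(<S>): from <S>::=w <A> <A> w we get {w}; from <S>::=<A> t we get {q, t, u, w}; from <S>::=λ we get {λ}. So FIRST(<S>) = {λ, q, t, u, w}.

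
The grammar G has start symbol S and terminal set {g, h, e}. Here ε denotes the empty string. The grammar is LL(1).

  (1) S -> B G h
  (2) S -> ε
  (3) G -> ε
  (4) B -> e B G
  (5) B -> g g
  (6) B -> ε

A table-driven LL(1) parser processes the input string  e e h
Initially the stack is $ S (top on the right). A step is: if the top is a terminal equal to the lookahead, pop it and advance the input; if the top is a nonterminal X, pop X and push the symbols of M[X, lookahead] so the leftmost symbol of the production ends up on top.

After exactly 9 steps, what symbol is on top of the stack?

     Stack          Input    Action
  1  $ S            e e h $  expand S -> B G h
  2  $ h G B        e e h $  expand B -> e B G
  3  $ h G G B e    e e h $  match e
  4  $ h G G B      e h $    expand B -> e B G
  5  $ h G G G B e  e h $    match e
  6  $ h G G G B    h $      expand B -> ε
  7  $ h G G G      h $      expand G -> ε
  8  $ h G G        h $      expand G -> ε
  9  $ h G          h $      expand G -> ε
Stack after step 9: $ h (top = h).

h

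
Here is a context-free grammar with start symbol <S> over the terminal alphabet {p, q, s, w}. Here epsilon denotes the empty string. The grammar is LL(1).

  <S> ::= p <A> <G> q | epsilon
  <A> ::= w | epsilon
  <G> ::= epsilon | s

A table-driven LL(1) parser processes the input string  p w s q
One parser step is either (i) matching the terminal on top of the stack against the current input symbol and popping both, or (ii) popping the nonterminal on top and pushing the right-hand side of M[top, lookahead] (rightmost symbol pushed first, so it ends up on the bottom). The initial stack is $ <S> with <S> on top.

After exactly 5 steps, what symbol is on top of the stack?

step 1: stack=$ <S>  input=p w s q $  — expand <S> ::= p <A> <G> q
step 2: stack=$ q <G> <A> p  input=p w s q $  — match p
step 3: stack=$ q <G> <A>  input=w s q $  — expand <A> ::= w
step 4: stack=$ q <G> w  input=w s q $  — match w
step 5: stack=$ q <G>  input=s q $  — expand <G> ::= s
Stack after step 5: $ q s (top = s).

s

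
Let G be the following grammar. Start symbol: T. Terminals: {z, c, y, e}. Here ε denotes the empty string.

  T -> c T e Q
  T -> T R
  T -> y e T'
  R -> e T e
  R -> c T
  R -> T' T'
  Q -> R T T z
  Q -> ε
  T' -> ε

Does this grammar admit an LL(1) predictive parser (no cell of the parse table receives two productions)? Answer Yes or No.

No

FIRST(T) = {c, y}
FIRST(R) = {ε, c, e}
FIRST(Q) = {ε, c, e, y}
FIRST(T') = {ε}
FOLLOW(T) = {$, c, e, y, z}
FOLLOW(R) = {$, c, e, y, z}
FOLLOW(Q) = {$, c, e, y, z}
FOLLOW(T') = {$, c, e, y, z}
Cell M[Q, c] receives both Q -> R T T z and Q -> ε — the grammar is not LL(1).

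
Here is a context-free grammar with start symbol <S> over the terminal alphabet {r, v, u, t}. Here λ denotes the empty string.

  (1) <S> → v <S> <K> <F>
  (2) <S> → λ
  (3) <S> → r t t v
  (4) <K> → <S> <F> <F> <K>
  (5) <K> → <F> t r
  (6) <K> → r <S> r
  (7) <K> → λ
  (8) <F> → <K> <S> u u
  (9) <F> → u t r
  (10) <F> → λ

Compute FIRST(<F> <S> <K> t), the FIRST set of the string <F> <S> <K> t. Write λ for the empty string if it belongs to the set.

{r, t, u, v}

FIRST(<S>): from <S>→v <S> <K> <F> we get {v}; from <S>→λ we get {λ}; from <S>→r t t v we get {r}. So FIRST(<S>) = {λ, r, v}.
FIRST(<K>): from <K>→<S> <F> <F> <K> we get {λ, r, t, u, v}; from <K>→<F> t r we get {r, t, u, v}; from <K>→r <S> r we get {r}; from <K>→λ we get {λ}. So FIRST(<K>) = {λ, r, t, u, v}.
FIRST(<F>): from <F>→<K> <S> u u we get {r, t, u, v}; from <F>→u t r we get {u}; from <F>→λ we get {λ}. So FIRST(<F>) = {λ, r, t, u, v}.
FIRST(<F> <S> <K> t): take FIRST of each symbol in turn, carrying on past any symbol whose FIRST contains λ; result {r, t, u, v}.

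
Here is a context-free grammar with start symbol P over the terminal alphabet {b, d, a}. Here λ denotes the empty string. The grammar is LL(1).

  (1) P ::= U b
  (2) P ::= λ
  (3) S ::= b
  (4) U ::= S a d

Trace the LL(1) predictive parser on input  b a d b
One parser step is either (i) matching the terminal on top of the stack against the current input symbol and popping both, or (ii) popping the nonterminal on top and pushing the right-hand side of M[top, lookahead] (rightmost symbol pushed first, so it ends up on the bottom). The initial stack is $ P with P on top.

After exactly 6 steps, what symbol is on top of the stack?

b

step 1: stack=$ P  input=b a d b $  — expand P ::= U b
step 2: stack=$ b U  input=b a d b $  — expand U ::= S a d
step 3: stack=$ b d a S  input=b a d b $  — expand S ::= b
step 4: stack=$ b d a b  input=b a d b $  — match b
step 5: stack=$ b d a  input=a d b $  — match a
step 6: stack=$ b d  input=d b $  — match d
Stack after step 6: $ b (top = b).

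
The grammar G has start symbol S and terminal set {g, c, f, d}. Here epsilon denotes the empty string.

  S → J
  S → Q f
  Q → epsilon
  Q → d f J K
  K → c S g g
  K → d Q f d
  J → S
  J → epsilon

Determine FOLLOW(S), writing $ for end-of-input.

{$, c, d, g}

FIRST(Q) = {epsilon, d}
FIRST(K) = {c, d}
FIRST(S) = {epsilon, d, f}  (via J, Q f)
FIRST(J) = {epsilon, d, f}  (via S)
FOLLOW(S) includes $ since S is the start symbol.
FOLLOW(Q): in S→Q f, Q is followed by f with FIRST {f}; in K→d Q f d, Q is followed by f d with FIRST {f}. Thus FOLLOW(Q) = {f}.
FOLLOW(K): in Q→d f J K, the suffix after K is empty, so FOLLOW(K) ⊇ FOLLOW(Q) = {f}. Thus FOLLOW(K) = {f}.
FOLLOW(S): in K→c S g g, S is followed by g g with FIRST {g}; in J→S, the suffix after S is empty, so FOLLOW(S) ⊇ FOLLOW(J) = {$, c, d, g}. Thus FOLLOW(S) = {$, c, d, g}.
FOLLOW(J): in S→J, the suffix after J is empty, so FOLLOW(J) ⊇ FOLLOW(S) = {$, c, d, g}; in Q→d f J K, J is followed by K with FIRST {c, d}. Thus FOLLOW(J) = {$, c, d, g}.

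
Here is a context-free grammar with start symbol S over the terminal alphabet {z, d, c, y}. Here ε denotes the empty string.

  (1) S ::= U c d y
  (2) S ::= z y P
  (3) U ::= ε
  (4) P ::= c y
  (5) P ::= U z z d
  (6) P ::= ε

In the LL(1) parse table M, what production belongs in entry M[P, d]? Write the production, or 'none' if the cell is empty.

none

FIRST(U) = {ε}
FIRST(S) = {c, z}  (via U c d y)
FIRST(P) = {ε, c, z}  (via U z z d)
FOLLOW(S) includes $ since S is the start symbol.
FOLLOW(S): S appears on no right-hand side. Thus FOLLOW(S) = {$}.
FOLLOW(P): in S::=z y P, the suffix after P is empty, so FOLLOW(P) ⊇ FOLLOW(S) = {$}. Thus FOLLOW(P) = {$}.
For P ::= c y: FIRST(c y) = {c}, so it goes in M[P, t] for t ∈ {c}.
For P ::= U z z d: FIRST(U z z d) = {z}, so it goes in M[P, t] for t ∈ {z}.
For P ::= ε: FIRST(ε) = {ε}, so it goes in M[P, t] for t ∈ {}; since ε ∈ FIRST, also for every t ∈ FOLLOW(P) = {$}.
None of these place a production in M[P, d].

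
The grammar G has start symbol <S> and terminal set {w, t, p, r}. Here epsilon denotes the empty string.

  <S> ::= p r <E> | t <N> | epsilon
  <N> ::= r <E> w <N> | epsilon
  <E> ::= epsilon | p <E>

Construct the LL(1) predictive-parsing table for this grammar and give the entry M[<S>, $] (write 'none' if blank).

FIRST(<S>) = {epsilon, p, t}
FIRST(<N>) = {epsilon, r}
FIRST(<E>) = {epsilon, p}
FOLLOW(<S>) includes $ since <S> is the start symbol.
FOLLOW(<S>): <S> appears on no right-hand side. Thus FOLLOW(<S>) = {$}.
For <S> ::= p r <E>: FIRST(p r <E>) = {p}, so it goes in M[<S>, t] for t ∈ {p}.
For <S> ::= t <N>: FIRST(t <N>) = {t}, so it goes in M[<S>, t] for t ∈ {t}.
For <S> ::= epsilon: FIRST(epsilon) = {epsilon}, so it goes in M[<S>, t] for t ∈ {}; since epsilon ∈ FIRST, also for every t ∈ FOLLOW(<S>) = {$}.

<S> ::= epsilon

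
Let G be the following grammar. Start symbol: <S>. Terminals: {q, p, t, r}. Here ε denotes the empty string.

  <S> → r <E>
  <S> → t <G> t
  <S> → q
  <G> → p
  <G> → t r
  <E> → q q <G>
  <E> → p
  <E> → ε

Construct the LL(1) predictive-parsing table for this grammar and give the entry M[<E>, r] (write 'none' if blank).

none

FIRST(<S>) = {q, r, t}
FIRST(<G>) = {p, t}
FIRST(<E>) = {ε, p, q}
FOLLOW(<S>) includes $ since <S> is the start symbol.
FOLLOW(<S>): <S> appears on no right-hand side. Thus FOLLOW(<S>) = {$}.
FOLLOW(<E>): in <S>→r <E>, the suffix after <E> is empty, so FOLLOW(<E>) ⊇ FOLLOW(<S>) = {$}. Thus FOLLOW(<E>) = {$}.
For <E> → q q <G>: FIRST(q q <G>) = {q}, so it goes in M[<E>, t] for t ∈ {q}.
For <E> → p: FIRST(p) = {p}, so it goes in M[<E>, t] for t ∈ {p}.
For <E> → ε: FIRST(ε) = {ε}, so it goes in M[<E>, t] for t ∈ {}; since ε ∈ FIRST, also for every t ∈ FOLLOW(<E>) = {$}.
None of these place a production in M[<E>, r].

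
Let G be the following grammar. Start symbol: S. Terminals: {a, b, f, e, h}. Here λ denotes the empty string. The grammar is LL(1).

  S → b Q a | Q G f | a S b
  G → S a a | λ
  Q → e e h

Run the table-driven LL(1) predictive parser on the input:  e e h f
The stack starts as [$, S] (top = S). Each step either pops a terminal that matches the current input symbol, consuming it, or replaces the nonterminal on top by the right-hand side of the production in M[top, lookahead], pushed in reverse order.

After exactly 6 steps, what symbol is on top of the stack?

step 1: stack=$ S  input=e e h f $  — expand S → Q G f
step 2: stack=$ f G Q  input=e e h f $  — expand Q → e e h
step 3: stack=$ f G h e e  input=e e h f $  — match e
step 4: stack=$ f G h e  input=e h f $  — match e
step 5: stack=$ f G h  input=h f $  — match h
step 6: stack=$ f G  input=f $  — expand G → λ
Stack after step 6: $ f (top = f).

f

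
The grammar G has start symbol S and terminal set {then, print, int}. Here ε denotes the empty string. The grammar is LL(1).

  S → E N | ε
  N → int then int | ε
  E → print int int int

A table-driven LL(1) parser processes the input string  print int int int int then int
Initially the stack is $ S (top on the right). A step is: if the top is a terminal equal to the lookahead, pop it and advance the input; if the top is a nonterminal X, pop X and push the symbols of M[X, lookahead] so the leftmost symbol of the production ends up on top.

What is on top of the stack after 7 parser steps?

int

     Stack                  Input                             Action
  1  $ S                    print int int int int then int $  expand S → E N
  2  $ N E                  print int int int int then int $  expand E → print int int int
  3  $ N int int int print  print int int int int then int $  match print
  4  $ N int int int        int int int int then int $        match int
  5  $ N int int            int int int then int $            match int
  6  $ N int                int int then int $                match int
  7  $ N                    int then int $                    expand N → int then int
Stack after step 7: $ int then int (top = int).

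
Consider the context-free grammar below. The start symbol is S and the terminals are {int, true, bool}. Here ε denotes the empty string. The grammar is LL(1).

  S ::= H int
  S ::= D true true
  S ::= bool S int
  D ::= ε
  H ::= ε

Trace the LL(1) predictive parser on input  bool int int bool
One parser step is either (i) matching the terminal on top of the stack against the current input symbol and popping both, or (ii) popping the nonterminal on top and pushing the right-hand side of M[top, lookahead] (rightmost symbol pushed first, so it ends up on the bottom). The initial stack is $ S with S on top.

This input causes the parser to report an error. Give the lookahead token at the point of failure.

     Stack         Input                Action
  1  $ S           bool int int bool $  expand S ::= bool S int
  2  $ int S bool  bool int int bool $  match bool
  3  $ int S       int int bool $       expand S ::= H int
  4  $ int int H   int int bool $       expand H ::= ε
  5  $ int int     int int bool $       match int
  6  $ int         int bool $           match int
  7  $             bool $               error: stack empty but input remains

bool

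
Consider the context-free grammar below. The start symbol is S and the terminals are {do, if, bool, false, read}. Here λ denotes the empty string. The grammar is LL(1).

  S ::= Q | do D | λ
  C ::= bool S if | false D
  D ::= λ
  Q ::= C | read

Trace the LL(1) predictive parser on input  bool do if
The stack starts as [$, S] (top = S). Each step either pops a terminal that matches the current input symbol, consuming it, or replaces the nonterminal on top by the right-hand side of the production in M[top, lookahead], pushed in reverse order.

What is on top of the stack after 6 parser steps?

     Stack        Input         Action
  1  $ S          bool do if $  expand S ::= Q
  2  $ Q          bool do if $  expand Q ::= C
  3  $ C          bool do if $  expand C ::= bool S if
  4  $ if S bool  bool do if $  match bool
  5  $ if S       do if $       expand S ::= do D
  6  $ if D do    do if $       match do
Stack after step 6: $ if D (top = D).

D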